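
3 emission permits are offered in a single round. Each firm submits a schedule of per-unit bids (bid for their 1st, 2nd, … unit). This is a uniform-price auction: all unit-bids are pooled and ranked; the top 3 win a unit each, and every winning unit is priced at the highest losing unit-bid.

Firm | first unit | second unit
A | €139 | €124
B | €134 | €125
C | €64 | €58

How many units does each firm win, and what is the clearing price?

A 1, B 2; clearing price €124

Pooled unit-bids ranked (top 3): 139 (A-1), 134 (B-1), 125 (B-2)
The (k+1)-th unit-bid is €124.
Allocation: A 1, B 2.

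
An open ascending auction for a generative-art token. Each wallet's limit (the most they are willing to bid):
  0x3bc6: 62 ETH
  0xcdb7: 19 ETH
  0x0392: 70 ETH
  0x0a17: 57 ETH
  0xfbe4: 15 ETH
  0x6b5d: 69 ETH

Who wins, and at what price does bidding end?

Limits ranked: 70 (0x0392) > 69 (0x6b5d) > 62 (0x3bc6) > 57 (0x0a17) > 19 (0xcdb7) > 15 (0xfbe4)
Bidding ends when 0x6b5d exits at 69 ETH; 0x0392 takes it.

0x0392 wins at 69 ETH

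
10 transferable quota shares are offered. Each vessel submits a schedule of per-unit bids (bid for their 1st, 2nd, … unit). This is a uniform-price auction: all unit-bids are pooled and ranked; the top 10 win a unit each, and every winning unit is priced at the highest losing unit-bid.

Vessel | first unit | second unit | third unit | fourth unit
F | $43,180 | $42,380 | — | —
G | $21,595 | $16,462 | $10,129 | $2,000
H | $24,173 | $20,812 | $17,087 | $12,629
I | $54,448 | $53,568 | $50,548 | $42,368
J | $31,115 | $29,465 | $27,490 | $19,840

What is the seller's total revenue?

Pooled unit-bids ranked (top 10): 54,448 (I-1), 53,568 (I-2), 50,548 (I-3), 43,180 (F-1), 42,380 (F-2), 42,368 (I-4), 31,115 (J-1), 29,465 (J-2), 27,490 (J-3), 24,173 (H-1)
First bid not allocated: $21,595.
Allocation: F 2, H 1, I 4, J 3. Every unit priced at $21,595.
Revenue = 10 × 21,595 = $215,950.

Total revenue: $215,950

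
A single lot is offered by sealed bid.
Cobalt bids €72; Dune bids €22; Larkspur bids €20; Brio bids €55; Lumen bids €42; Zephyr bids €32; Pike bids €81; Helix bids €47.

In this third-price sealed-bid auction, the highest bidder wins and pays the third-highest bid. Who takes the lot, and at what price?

Pike pays €55

Bids ranked: 81 (Pike) > 72 (Cobalt) > 55 (Brio) > 47 (Helix) > 42 (Lumen) > 32 (Zephyr) > …
Pike is highest; pays the third-highest bid, €55.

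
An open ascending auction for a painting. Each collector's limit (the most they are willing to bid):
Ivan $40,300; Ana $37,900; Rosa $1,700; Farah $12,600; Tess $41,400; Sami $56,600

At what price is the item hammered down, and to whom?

Sami wins at $41,400

Open ascending-bid auction: the price rises until one bidder remains; the winner pays the price at which the last rival dropped out.
Sorting limits: 56,600 (Sami) > 41,400 (Tess) > 40,300 (Ivan) > 37,900 (Ana) > 12,600 (Farah) > 1,700 (Rosa)
Tess is the last rival to drop out, at $41,400; Sami remains and wins at that price.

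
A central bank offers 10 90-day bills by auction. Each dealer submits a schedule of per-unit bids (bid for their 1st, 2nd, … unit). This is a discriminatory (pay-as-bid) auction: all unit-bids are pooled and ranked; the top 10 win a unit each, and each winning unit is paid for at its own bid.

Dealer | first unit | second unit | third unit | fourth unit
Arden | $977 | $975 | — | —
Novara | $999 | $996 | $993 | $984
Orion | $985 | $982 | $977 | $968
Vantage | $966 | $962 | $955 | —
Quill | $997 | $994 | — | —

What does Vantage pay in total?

Vantage pays $0

Pooled unit-bids ranked (top 10): 999 (Novara-1), 997 (Quill-1), 996 (Novara-2), 994 (Quill-2), 993 (Novara-3), 985 (Orion-1), 984 (Novara-4), 982 (Orion-2), 977 (Arden-1), 977 (Orion-3)
Next rejected bid: $975 (not a price — pay-as-bid).
Vantage wins no units.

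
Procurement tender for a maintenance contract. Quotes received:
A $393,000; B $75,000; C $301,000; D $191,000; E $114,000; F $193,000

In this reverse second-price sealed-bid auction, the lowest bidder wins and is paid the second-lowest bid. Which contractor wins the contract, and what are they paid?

B is paid $114,000

Bids in order: 75,000 (B) < 114,000 (E) < 191,000 (D) < 193,000 (F) < 301,000 (C) < 393,000 (A)
B is lowest; is paid the second-lowest bid, $114,000.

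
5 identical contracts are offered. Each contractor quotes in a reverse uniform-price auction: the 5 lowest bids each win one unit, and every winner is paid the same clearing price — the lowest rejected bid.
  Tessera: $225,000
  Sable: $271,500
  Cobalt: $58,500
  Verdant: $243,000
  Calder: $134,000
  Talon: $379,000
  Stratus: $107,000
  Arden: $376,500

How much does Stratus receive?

Sorting: 58,500 (Cobalt), 107,000 (Stratus), 134,000 (Calder), 225,000 (Tessera), 243,000 (Verdant), 271,500 (Sable), 376,500 (Arden), …
The 5 lowest are Cobalt, Stratus, Calder, Tessera, Verdant.
Lowest unsuccessful bid: $271,500 → clearing price.
Stratus wins → is paid $271,500.

Stratus is paid $271,500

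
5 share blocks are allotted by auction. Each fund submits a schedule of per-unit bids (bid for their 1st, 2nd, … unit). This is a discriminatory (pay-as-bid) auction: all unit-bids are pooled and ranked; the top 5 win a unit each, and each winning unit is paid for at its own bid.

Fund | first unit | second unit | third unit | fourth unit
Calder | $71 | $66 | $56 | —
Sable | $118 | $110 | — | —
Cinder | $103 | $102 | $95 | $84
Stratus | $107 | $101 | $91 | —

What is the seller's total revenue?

Total revenue: $540

Merging the schedules and taking the best 5: 118 (Sable-1), 110 (Sable-2), 107 (Stratus-1), 103 (Cinder-1), 102 (Cinder-2)
Next rejected bid: $101 (not a price — pay-as-bid).
Each winning unit pays its own bid.
Revenue = 118 + 110 + 107 + 103 + 102 = $540.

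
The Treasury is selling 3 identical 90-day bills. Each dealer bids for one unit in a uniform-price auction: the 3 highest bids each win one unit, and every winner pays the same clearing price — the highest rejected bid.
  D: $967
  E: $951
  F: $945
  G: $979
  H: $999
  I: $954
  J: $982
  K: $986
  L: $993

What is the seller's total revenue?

Sorting: 999 (H), 993 (L), 986 (K), 982 (J), 979 (G), …
The 3 highest are H, L, K.
Highest unsuccessful bid: $982 → clearing price.
Total revenue = 3 × $982 = $2,946.

Total revenue: $2,946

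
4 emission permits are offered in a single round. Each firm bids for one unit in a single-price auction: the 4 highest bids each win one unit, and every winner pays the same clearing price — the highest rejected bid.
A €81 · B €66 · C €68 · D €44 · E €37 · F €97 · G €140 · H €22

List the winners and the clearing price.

G, F, A, C; each pays €66

Ordering the bids: 140 (G), 97 (F), 81 (A), 68 (C), 66 (B), 44 (D), …
The 4 highest are G, F, A, C.
First losing bid is B's €66, which sets the uniform price.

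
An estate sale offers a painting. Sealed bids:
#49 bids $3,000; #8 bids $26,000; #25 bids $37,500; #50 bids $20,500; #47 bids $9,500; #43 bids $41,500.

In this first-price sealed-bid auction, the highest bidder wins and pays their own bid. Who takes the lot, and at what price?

#43 pays $41,500

Sorting bids: 41,500 (#43) > 37,500 (#25) > 26,000 (#8) > 20,500 (#50) > 9,500 (#47) > 3,000 (#49)
First-price: #43 pays what they bid, $41,500.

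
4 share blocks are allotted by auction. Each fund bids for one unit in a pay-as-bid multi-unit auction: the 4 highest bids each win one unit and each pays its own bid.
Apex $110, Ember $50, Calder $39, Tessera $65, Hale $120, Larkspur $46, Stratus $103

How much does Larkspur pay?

Ordering the bids: 120 (Hale), 110 (Apex), 103 (Stratus), 65 (Tessera), 50 (Ember), 46 (Larkspur), …
The 4 highest are Hale, Apex, Stratus, Tessera.
Larkspur does not win → $0.

Larkspur pays $0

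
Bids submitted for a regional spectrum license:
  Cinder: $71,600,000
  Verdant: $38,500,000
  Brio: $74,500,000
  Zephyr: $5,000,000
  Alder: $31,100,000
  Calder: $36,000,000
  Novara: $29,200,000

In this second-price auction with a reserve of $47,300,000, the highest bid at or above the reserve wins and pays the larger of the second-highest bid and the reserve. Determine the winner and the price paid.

Second-price auction with a reserve of $47,300,000: the highest bid at or above the reserve wins and pays the larger of the second-highest bid and the reserve.
Sorting bids: 74,500,000 (Brio) > 71,600,000 (Cinder) > 38,500,000 (Verdant) > 36,000,000 (Calder) > 31,100,000 (Alder) > 29,200,000 (Novara) > …
Brio has the top bid at or above the reserve ($74,500,000).
max(second-highest $71,600,000, reserve $47,300,000) = $71,600,000; the reserve does not bind.

Brio pays $71,600,000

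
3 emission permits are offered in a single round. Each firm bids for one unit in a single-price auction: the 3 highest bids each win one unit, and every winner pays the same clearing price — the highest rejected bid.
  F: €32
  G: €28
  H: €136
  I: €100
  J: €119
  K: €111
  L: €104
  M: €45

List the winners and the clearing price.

H, J, K; each pays €104

Ordering the bids: 136 (H), 119 (J), 111 (K), 104 (L), 100 (I), …
Top 3: H, J, K.
Highest unsuccessful bid: €104 → clearing price.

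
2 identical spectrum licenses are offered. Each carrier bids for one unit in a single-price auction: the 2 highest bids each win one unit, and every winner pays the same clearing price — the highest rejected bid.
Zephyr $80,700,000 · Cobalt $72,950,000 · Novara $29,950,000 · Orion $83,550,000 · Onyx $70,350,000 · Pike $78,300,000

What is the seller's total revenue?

Sorting: 83,550,000 (Orion), 80,700,000 (Zephyr), 78,300,000 (Pike), 72,950,000 (Cobalt), …
Winners (2 units): Orion, Zephyr.
First losing bid is Pike's $78,300,000, which sets the uniform price.
Total revenue = 2 × $78,300,000 = $156,600,000.

Total revenue: $156,600,000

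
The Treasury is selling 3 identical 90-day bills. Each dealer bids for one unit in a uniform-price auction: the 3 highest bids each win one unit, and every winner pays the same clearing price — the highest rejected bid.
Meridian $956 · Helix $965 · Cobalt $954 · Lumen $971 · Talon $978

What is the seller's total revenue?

Total revenue: $2,868

Sorting: 978 (Talon), 971 (Lumen), 965 (Helix), 956 (Meridian), 954 (Cobalt)
The 3 highest are Talon, Lumen, Helix.
Clearing price = highest rejected bid = $956.
Total revenue = 3 × $956 = $2,868.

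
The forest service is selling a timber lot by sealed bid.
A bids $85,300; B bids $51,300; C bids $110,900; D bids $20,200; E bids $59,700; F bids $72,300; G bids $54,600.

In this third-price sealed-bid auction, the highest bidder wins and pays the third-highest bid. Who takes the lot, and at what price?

C pays $72,300

Bids in order: 110,900 (C) > 85,300 (A) > 72,300 (F) > 59,700 (E) > 54,600 (G) > 51,300 (B) > …
C is highest; pays the third-highest bid, $72,300.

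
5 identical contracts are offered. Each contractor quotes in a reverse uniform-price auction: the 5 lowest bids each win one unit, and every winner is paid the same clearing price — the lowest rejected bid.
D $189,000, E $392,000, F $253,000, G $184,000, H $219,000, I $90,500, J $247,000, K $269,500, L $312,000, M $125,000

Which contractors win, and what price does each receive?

I, M, G, D, H; each is paid $247,000

Ordering the bids: 90,500 (I), 125,000 (M), 184,000 (G), 189,000 (D), 219,000 (H), 247,000 (J), 253,000 (F), …
The 5 lowest are I, M, G, D, H.
First losing bid is J's $247,000, which sets the uniform price.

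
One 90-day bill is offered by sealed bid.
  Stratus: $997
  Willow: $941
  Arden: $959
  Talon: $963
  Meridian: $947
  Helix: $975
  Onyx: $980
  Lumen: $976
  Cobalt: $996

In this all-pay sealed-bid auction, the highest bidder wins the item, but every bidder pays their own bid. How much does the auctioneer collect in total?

Rule: the highest bidder wins the item, but every bidder pays their own bid.
Bids in order: 997 (Stratus) > 996 (Cobalt) > 980 (Onyx) > 976 (Lumen) > 975 (Helix) > 963 (Talon) > …
Stratus wins with the top bid; all bids are sunk regardless.
Every bidder forfeits their bid regardless of winning.
Revenue = 997 + 941 + 959 + 963 + 947 + 975 + 980 + 976 + 996 = $8,734.

Total revenue: $8,734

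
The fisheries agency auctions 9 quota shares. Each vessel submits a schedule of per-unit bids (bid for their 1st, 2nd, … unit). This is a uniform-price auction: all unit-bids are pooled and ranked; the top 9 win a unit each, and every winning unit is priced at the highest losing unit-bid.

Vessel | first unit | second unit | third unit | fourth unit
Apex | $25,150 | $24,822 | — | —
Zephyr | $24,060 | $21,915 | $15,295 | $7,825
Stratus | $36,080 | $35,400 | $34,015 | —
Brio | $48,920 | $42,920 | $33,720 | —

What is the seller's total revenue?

Merging the schedules and taking the best 9: 48,920 (Brio-1), 42,920 (Brio-2), 36,080 (Stratus-1), 35,400 (Stratus-2), 34,015 (Stratus-3), 33,720 (Brio-3), 25,150 (Apex-1), 24,822 (Apex-2), 24,060 (Zephyr-1)
First bid not allocated: $21,915.
Allocation: Apex 2, Brio 3, Stratus 3, Zephyr 1. Every unit priced at $21,915.
Revenue = 9 × 21,915 = $197,235.

Total revenue: $197,235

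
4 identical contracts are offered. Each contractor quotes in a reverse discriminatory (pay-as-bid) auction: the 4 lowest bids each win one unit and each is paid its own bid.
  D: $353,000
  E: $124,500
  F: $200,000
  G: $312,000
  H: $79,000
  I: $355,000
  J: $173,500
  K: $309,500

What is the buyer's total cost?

Bids ranked low→high: 79,000 (H), 124,500 (E), 173,500 (J), 200,000 (F), 309,500 (K), 312,000 (G), …
Winners (4 units): H, E, J, F.
Total cost = 79,000 + 124,500 + 173,500 + 200,000 = $577,000.

Total cost: $577,000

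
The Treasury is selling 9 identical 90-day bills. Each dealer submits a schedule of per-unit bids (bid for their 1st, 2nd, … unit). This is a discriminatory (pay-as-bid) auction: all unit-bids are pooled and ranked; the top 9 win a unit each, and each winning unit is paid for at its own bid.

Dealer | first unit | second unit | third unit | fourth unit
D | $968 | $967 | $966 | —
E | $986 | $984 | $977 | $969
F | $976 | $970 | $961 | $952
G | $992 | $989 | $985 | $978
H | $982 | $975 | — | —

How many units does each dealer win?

E 3, F 1, G 4, H 1

Merging the schedules and taking the best 9: 992 (G-1), 989 (G-2), 986 (E-1), 985 (G-3), 984 (E-2), 982 (H-1), 978 (G-4), 977 (E-3), 976 (F-1)
Next rejected bid: $975 (not a price — pay-as-bid).
Allocation: E 3, F 1, G 4, H 1.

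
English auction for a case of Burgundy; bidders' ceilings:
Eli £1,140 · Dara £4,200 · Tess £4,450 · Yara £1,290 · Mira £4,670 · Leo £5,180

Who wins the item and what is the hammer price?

Leo wins at £4,670

Ascending (English) auction: the price rises until one bidder remains; the winner pays the price at which the last rival dropped out.
Limits in order: 5,180 (Leo) > 4,670 (Mira) > 4,450 (Tess) > 4,200 (Dara) > 1,290 (Yara) > 1,140 (Eli)
Mira is the last rival to drop out, at £4,670; Leo remains and wins at that price.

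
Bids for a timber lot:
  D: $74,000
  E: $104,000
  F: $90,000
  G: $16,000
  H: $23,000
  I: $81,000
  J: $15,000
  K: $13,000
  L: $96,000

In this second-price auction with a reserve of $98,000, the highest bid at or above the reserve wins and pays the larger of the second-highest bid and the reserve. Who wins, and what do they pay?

E pays $98,000

Bids in order: 104,000 (E) > 96,000 (L) > 90,000 (F) > 81,000 (I) > 74,000 (D) > 23,000 (H) > …
Highest eligible bid: E at $104,000.
max(second-highest $96,000, reserve $98,000) = $98,000.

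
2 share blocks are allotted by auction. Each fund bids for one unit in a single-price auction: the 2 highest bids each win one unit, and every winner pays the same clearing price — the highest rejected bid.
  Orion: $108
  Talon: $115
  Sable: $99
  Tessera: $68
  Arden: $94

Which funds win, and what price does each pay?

Talon, Orion; each pays $99

Sorting: 115 (Talon), 108 (Orion), 99 (Sable), 94 (Arden), …
The 2 highest are Talon, Orion.
Highest unsuccessful bid: $99 → clearing price.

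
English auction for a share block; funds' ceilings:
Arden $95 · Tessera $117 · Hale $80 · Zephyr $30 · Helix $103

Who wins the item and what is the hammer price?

Tessera wins at $103

Open ascending-bid auction: the price rises until one bidder remains; the winner pays the price at which the last rival dropped out.
Limits in order: 117 (Tessera) > 103 (Helix) > 95 (Arden) > 80 (Hale) > 30 (Zephyr)
Helix is the last rival to drop out, at $103; Tessera remains and wins at that price.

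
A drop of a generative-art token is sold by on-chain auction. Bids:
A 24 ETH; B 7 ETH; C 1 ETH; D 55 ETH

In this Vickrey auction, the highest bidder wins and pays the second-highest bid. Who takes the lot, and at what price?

Vickrey auction: the highest bidder wins and pays the second-highest bid.
Bids in order: 55 (D) > 24 (A) > 7 (B) > 1 (C)
D is highest; pays the second-highest bid, 24 ETH.

D pays 24 ETH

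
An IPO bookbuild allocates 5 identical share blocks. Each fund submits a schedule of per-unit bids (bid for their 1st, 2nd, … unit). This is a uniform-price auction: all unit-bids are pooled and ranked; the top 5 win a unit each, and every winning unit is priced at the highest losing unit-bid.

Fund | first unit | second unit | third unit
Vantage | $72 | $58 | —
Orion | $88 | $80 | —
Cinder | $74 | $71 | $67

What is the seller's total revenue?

Pooled unit-bids ranked (top 5): 88 (Orion-1), 80 (Orion-2), 74 (Cinder-1), 72 (Vantage-1), 71 (Cinder-2)
First bid not allocated: $67.
Allocation: Cinder 2, Orion 2, Vantage 1. Every unit priced at $67.
Revenue = 5 × 67 = $335.

Total revenue: $335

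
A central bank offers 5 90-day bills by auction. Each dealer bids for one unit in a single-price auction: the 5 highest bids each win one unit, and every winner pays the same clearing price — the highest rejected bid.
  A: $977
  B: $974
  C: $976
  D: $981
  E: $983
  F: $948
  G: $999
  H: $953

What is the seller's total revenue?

Total revenue: $4,870

Sorting: 999 (G), 983 (E), 981 (D), 977 (A), 976 (C), 974 (B), 953 (H), …
The 5 highest are G, E, D, A, C.
Clearing price = highest rejected bid = $974.
Total revenue = 5 × $974 = $4,870.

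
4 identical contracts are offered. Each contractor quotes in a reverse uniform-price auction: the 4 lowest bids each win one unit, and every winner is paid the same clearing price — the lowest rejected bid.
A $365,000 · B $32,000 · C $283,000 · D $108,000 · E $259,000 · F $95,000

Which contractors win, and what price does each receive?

B, F, D, E; each is paid $283,000

Ordering the bids: 32,000 (B), 95,000 (F), 108,000 (D), 259,000 (E), 283,000 (C), 365,000 (A)
Lowest 4: B, F, D, E.
Clearing price = lowest rejected bid = $283,000.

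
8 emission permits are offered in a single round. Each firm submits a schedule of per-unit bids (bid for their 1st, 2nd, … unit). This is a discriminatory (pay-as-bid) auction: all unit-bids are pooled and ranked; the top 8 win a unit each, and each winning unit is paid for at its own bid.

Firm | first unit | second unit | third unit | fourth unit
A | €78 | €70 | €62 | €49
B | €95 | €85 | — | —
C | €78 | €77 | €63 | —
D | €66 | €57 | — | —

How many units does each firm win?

Pooled unit-bids ranked (top 8): 95 (B-1), 85 (B-2), 78 (A-1), 78 (C-1), 77 (C-2), 70 (A-2), 66 (D-1), 63 (C-3)
Next rejected bid: €62 (not a price — pay-as-bid).
Allocation: A 2, B 2, C 3, D 1.

A 2, B 2, C 3, D 1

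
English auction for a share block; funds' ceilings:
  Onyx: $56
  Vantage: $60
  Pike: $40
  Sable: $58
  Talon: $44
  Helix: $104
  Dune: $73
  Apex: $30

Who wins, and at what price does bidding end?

Limits in order: 104 (Helix) > 73 (Dune) > 60 (Vantage) > 58 (Sable) > 56 (Onyx) > 44 (Talon) > …
Bidding ends when Dune exits at $73; Helix takes it.

Helix wins at $73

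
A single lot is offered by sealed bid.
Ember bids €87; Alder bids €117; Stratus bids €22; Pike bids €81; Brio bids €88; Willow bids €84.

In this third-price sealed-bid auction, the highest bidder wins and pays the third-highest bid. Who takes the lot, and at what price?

Third-price sealed-bid auction: the highest bidder wins and pays the third-highest bid.
Sorting bids: 117 (Alder) > 88 (Brio) > 87 (Ember) > 84 (Willow) > 81 (Pike) > 22 (Stratus)
Alder wins; payment is bid #3 in the ranking = €87.

Alder pays €87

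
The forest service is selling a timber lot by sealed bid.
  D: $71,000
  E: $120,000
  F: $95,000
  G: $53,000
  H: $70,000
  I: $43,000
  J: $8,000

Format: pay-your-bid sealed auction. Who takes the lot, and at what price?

Bids in order: 120,000 (E) > 95,000 (F) > 71,000 (D) > 70,000 (H) > 53,000 (G) > 43,000 (I) > …
E has the highest bid and pays exactly that: $120,000.

E pays $120,000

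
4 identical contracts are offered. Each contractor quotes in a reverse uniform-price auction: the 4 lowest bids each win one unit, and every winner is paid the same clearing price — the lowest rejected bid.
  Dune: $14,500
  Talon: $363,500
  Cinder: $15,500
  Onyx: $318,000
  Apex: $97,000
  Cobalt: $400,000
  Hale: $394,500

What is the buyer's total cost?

Sorting: 14,500 (Dune), 15,500 (Cinder), 97,000 (Apex), 318,000 (Onyx), 363,500 (Talon), 394,500 (Hale), …
Winners (4 units): Dune, Cinder, Apex, Onyx.
Lowest unsuccessful bid: $363,500 → clearing price.
Total cost = 4 × $363,500 = $1,454,000.

Total cost: $1,454,000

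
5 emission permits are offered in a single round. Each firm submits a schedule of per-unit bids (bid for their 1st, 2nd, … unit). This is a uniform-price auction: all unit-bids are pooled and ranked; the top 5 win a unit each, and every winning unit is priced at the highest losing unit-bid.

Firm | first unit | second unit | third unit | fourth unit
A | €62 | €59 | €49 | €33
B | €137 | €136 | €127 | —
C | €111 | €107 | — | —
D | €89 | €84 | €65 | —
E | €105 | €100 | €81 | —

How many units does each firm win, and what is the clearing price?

B 3, C 2; clearing price €105

Merging the schedules and taking the best 5: 137 (B-1), 136 (B-2), 127 (B-3), 111 (C-1), 107 (C-2)
Highest rejected unit-bid = €105.
Allocation: B 3, C 2.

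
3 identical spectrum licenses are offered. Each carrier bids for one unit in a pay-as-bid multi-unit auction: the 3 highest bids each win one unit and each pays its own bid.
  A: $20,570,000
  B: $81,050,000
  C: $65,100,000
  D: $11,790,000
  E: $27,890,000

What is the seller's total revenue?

Total revenue: $174,040,000

Bids ranked high→low: 81,050,000 (B), 65,100,000 (C), 27,890,000 (E), 20,570,000 (A), 11,790,000 (D)
Top 3: B, C, E.
Total revenue = 81,050,000 + 65,100,000 + 27,890,000 = $174,040,000.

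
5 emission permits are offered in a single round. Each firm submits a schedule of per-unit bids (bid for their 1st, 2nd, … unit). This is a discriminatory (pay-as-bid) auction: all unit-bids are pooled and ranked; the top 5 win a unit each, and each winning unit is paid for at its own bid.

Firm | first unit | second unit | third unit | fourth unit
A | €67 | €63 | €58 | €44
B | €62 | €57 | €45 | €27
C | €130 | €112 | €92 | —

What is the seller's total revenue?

Total revenue: €464

All unit-bids, highest first — top 5: 130 (C-1), 112 (C-2), 92 (C-3), 67 (A-1), 63 (A-2)
Next rejected bid: €62 (not a price — pay-as-bid).
Each winning unit pays its own bid.
Revenue = 130 + 112 + 92 + 67 + 63 = €464.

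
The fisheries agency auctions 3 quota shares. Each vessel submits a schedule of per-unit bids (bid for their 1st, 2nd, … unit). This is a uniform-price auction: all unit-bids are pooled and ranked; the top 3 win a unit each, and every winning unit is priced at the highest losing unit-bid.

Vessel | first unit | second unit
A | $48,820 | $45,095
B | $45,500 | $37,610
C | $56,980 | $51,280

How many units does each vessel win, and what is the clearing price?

Pooled unit-bids ranked (top 3): 56,980 (C-1), 51,280 (C-2), 48,820 (A-1)
First bid not allocated: $45,500.
Allocation: A 1, C 2.

A 1, C 2; clearing price $45,500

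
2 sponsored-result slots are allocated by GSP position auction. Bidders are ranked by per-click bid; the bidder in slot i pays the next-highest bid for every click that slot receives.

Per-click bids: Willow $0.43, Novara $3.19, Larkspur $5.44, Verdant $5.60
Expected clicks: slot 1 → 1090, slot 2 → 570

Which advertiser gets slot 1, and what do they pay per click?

Verdant; $5.44 per click

Sorting advertisers: $5.60 (Verdant) > $5.44 (Larkspur) > $3.19 (Novara) > …
Slot 1 goes to the first-ranked bidder, Verdant, who pays the next bid down: $5.44/click.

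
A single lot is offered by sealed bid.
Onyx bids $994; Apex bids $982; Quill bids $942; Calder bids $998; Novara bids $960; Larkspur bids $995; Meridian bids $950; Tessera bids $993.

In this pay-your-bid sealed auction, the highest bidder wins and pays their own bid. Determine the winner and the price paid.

Bids ranked: 998 (Calder) > 995 (Larkspur) > 994 (Onyx) > 993 (Tessera) > 982 (Apex) > 960 (Novara) > …
Calder has the highest bid and pays exactly that: $998.

Calder pays $998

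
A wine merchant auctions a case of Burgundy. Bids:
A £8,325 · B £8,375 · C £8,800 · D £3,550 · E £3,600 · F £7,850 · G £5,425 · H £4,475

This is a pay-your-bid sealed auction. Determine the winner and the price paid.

Bids ranked: 8,800 (C) > 8,375 (B) > 8,325 (A) > 7,850 (F) > 5,425 (G) > 4,475 (H) > …
First-price: C pays what they bid, £8,800.

C pays £8,800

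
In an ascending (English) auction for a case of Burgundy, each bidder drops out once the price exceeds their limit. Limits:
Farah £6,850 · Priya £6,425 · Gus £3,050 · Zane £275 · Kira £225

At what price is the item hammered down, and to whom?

Farah wins at £6,425

Rule: the price rises until one bidder remains; the winner pays the price at which the last rival dropped out.
Sorting limits: 6,850 (Farah) > 6,425 (Priya) > 3,050 (Gus) > 275 (Zane) > 225 (Kira)
Priya is the last rival to drop out, at £6,425; Farah remains and wins at that price.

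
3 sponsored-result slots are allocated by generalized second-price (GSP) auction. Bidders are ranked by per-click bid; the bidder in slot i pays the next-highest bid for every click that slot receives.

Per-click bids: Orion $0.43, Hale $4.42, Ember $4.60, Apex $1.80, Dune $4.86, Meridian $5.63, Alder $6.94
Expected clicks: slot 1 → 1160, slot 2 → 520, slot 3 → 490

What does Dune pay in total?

Ranked by bid: $6.94 (Alder) > $5.63 (Meridian) > $4.86 (Dune) > $4.60 (Ember) > …
Dune holds slot 3 → pays next bid $4.60 × 490 clicks = $2254.00.

Dune pays $2254.00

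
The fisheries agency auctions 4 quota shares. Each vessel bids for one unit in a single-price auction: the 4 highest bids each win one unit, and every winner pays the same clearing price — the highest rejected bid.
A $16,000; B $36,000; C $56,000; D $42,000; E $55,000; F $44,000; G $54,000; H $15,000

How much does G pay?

Bids ranked high→low: 56,000 (C), 55,000 (E), 54,000 (G), 44,000 (F), 42,000 (D), 36,000 (B), …
Winners (4 units): C, E, G, F.
Highest unsuccessful bid: $42,000 → clearing price.
G wins → pays $42,000.

G pays $42,000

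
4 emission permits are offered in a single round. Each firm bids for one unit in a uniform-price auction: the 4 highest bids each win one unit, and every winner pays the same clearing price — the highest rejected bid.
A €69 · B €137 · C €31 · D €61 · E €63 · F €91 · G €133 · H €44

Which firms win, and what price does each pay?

Ordering the bids: 137 (B), 133 (G), 91 (F), 69 (A), 63 (E), 61 (D), …
Winners (4 units): B, G, F, A.
First losing bid is E's €63, which sets the uniform price.

B, G, F, A; each pays €63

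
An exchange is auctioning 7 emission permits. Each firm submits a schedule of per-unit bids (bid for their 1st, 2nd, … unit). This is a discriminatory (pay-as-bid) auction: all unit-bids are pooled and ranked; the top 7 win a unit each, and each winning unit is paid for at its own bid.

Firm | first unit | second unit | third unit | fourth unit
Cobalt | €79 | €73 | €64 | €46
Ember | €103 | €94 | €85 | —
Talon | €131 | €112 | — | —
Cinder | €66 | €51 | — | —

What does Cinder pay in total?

Cinder pays €0

All unit-bids, highest first — top 7: 131 (Talon-1), 112 (Talon-2), 103 (Ember-1), 94 (Ember-2), 85 (Ember-3), 79 (Cobalt-1), 73 (Cobalt-2)
Next rejected bid: €66 (not a price — pay-as-bid).
Cinder wins no units.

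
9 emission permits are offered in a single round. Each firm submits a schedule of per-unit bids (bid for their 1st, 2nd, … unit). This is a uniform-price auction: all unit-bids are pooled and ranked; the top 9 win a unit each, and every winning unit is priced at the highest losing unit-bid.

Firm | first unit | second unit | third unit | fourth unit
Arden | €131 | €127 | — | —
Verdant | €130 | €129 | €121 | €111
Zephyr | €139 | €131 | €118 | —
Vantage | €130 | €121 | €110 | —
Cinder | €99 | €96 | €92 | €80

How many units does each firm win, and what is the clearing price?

Arden 2, Vantage 2, Verdant 3, Zephyr 2; clearing price €118

All unit-bids, highest first — top 9: 139 (Zephyr-1), 131 (Arden-1), 131 (Zephyr-2), 130 (Verdant-1), 130 (Vantage-1), 129 (Verdant-2), 127 (Arden-2), 121 (Verdant-3), 121 (Vantage-2)
Highest rejected unit-bid = €118.
Allocation: Arden 2, Vantage 2, Verdant 3, Zephyr 2.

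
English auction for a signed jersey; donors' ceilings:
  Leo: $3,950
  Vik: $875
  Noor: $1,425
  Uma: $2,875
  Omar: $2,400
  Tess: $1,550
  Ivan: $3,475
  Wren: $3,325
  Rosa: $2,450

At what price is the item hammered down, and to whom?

Leo wins at $3,475

Sorting limits: 3,950 (Leo) > 3,475 (Ivan) > 3,325 (Wren) > 2,875 (Uma) > 2,450 (Rosa) > 2,400 (Omar) > …
Bidding ends when Ivan exits at $3,475; Leo takes it.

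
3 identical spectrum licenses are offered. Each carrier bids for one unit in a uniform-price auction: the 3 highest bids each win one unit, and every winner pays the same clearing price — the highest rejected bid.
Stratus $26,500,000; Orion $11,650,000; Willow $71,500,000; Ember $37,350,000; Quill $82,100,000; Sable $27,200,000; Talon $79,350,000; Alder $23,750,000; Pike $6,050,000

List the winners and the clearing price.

Quill, Talon, Willow; each pays $37,350,000

Sorting: 82,100,000 (Quill), 79,350,000 (Talon), 71,500,000 (Willow), 37,350,000 (Ember), 27,200,000 (Sable), …
Winners (3 units): Quill, Talon, Willow.
Highest unsuccessful bid: $37,350,000 → clearing price.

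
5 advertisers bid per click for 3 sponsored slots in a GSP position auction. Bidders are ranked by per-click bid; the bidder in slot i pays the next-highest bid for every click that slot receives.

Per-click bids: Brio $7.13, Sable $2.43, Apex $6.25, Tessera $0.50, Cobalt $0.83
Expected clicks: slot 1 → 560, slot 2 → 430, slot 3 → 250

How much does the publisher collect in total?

Sorting advertisers: $7.13 (Brio) > $6.25 (Apex) > $2.43 (Sable) > $0.83 (Cobalt) > …
Slot 1: Brio pays $6.25 × 560 = $3500.00
Slot 2: Apex pays $2.43 × 430 = $1044.90
Slot 3: Sable pays $0.83 × 250 = $207.50
Total = $4752.40

Total revenue: $4752.40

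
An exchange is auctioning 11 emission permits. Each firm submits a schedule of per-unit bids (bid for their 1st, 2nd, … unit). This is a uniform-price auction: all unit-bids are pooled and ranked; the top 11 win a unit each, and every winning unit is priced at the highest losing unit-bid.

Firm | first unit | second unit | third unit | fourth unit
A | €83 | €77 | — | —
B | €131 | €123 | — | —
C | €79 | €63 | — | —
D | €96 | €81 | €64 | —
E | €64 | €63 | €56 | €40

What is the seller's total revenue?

Pooled unit-bids ranked (top 11): 131 (B-1), 123 (B-2), 96 (D-1), 83 (A-1), 81 (D-2), 79 (C-1), 77 (A-2), 64 (D-3), 64 (E-1), 63 (C-2), 63 (E-2)
Highest rejected unit-bid = €56.
Allocation: A 2, B 2, C 2, D 3, E 2. Every unit priced at €56.
Revenue = 11 × 56 = €616.

Total revenue: €616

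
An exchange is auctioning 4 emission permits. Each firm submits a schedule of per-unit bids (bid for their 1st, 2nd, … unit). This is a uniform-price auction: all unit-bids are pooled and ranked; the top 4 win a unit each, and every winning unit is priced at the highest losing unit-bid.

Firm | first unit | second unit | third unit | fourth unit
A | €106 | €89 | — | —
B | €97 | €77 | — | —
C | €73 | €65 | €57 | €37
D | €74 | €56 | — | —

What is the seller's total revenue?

Merging the schedules and taking the best 4: 106 (A-1), 97 (B-1), 89 (A-2), 77 (B-2)
Highest rejected unit-bid = €74.
Allocation: A 2, B 2. Every unit priced at €74.
Revenue = 4 × 74 = €296.

Total revenue: €296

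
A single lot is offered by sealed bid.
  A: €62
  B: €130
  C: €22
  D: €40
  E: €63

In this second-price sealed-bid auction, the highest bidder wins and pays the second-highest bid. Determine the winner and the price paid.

Second-price sealed-bid auction: the highest bidder wins and pays the second-highest bid.
Bids ranked: 130 (B) > 63 (E) > 62 (A) > 40 (D) > 22 (C)
Second-price: B pays E's bid of €63.

B pays €63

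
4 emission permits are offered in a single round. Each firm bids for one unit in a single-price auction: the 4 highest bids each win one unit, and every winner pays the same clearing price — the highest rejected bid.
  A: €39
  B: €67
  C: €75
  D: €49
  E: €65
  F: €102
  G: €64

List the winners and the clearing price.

Sorting: 102 (F), 75 (C), 67 (B), 65 (E), 64 (G), 49 (D), …
Top 4: F, C, B, E.
Clearing price = highest rejected bid = €64.

F, C, B, E; each pays €64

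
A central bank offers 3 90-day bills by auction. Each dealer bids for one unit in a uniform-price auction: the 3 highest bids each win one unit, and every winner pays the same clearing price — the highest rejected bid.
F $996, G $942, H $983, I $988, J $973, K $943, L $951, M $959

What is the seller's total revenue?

Total revenue: $2,919

Bids ranked high→low: 996 (F), 988 (I), 983 (H), 973 (J), 959 (M), …
Winners (3 units): F, I, H.
First losing bid is J's $973, which sets the uniform price.
Total revenue = 3 × $973 = $2,919.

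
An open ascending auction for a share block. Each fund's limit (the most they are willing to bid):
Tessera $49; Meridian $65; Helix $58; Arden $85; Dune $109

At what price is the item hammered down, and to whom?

Limits in order: 109 (Dune) > 85 (Arden) > 65 (Meridian) > 58 (Helix) > 49 (Tessera)
Once the price passes $85, only Dune is left; the hammer falls at Arden's limit of $85.

Dune wins at $85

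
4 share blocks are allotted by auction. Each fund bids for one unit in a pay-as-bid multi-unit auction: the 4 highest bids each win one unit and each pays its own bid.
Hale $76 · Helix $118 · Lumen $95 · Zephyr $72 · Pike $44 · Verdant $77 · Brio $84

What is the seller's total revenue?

Sorting: 118 (Helix), 95 (Lumen), 84 (Brio), 77 (Verdant), 76 (Hale), 72 (Zephyr), …
The 4 highest are Helix, Lumen, Brio, Verdant.
Total revenue = 118 + 95 + 84 + 77 = $374.

Total revenue: $374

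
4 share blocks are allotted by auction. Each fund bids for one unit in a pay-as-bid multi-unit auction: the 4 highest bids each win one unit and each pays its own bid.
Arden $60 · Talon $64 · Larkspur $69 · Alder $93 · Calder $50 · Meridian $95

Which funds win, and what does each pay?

Meridian $95, Alder $93, Larkspur $69, Talon $64

Sorting: 95 (Meridian), 93 (Alder), 69 (Larkspur), 64 (Talon), 60 (Arden), 50 (Calder)
Top 4: Meridian, Alder, Larkspur, Talon.
Each winner pays its own bid: Meridian $95, Alder $93, Larkspur $69, Talon $64.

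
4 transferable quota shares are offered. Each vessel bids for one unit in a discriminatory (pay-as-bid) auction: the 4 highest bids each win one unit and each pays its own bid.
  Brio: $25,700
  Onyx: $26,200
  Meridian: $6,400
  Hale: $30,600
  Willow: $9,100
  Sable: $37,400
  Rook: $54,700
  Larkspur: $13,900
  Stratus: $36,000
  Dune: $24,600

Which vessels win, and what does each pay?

Ordering the bids: 54,700 (Rook), 37,400 (Sable), 36,000 (Stratus), 30,600 (Hale), 26,200 (Onyx), 25,700 (Brio), …
Top 4: Rook, Sable, Stratus, Hale.
Each winner pays its own bid: Rook $54,700, Sable $37,400, Stratus $36,000, Hale $30,600.

Rook $54,700, Sable $37,400, Stratus $36,000, Hale $30,600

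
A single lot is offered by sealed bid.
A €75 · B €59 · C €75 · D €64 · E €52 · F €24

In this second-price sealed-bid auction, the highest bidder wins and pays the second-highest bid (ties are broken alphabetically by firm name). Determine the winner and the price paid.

A pays €75

Bids ranked: 75 (A) > 75 (C) > 64 (D) > 59 (B) > 52 (E) > 24 (F)
A and C tie at €75; tie-break gives it to A.
Second-price: A pays C's bid of €75.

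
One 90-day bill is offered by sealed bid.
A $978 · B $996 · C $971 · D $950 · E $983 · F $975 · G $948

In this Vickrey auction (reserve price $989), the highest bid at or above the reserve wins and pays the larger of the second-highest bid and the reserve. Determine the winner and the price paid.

Bids ranked: 996 (B) > 983 (E) > 978 (A) > 975 (F) > 971 (C) > 950 (D) > …
Highest eligible bid: B at $996.
max(second-highest $983, reserve $989) = $989.

B pays $989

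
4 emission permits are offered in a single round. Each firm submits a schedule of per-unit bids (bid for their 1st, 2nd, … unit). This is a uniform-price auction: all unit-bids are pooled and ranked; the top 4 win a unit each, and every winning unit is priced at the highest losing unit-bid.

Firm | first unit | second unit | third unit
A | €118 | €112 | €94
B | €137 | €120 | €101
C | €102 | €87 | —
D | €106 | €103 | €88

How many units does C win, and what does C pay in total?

C: 0 units, pays €0

All unit-bids, highest first — top 4: 137 (B-1), 120 (B-2), 118 (A-1), 112 (A-2)
Highest rejected unit-bid = €106.
C wins 0 unit(s) at €106 each.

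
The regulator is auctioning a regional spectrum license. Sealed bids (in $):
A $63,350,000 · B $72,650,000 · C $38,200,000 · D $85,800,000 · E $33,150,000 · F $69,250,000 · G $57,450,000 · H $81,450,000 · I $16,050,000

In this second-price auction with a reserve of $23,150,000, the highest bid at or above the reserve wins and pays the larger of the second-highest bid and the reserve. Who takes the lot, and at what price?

D pays $81,450,000

Sorting bids: 85,800,000 (D) > 81,450,000 (H) > 72,650,000 (B) > 69,250,000 (F) > 63,350,000 (A) > 57,450,000 (G) > …
Highest eligible bid: D at $85,800,000.
max(second-highest $81,450,000, reserve $23,150,000) = $81,450,000; the reserve does not bind.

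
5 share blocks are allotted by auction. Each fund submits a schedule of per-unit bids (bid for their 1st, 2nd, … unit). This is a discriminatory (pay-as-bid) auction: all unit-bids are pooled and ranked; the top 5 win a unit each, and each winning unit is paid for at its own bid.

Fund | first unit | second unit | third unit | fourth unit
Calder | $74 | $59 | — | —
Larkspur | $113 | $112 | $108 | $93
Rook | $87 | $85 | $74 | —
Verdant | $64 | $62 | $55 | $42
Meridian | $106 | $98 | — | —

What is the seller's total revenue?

All unit-bids, highest first — top 5: 113 (Larkspur-1), 112 (Larkspur-2), 108 (Larkspur-3), 106 (Meridian-1), 98 (Meridian-2)
Next rejected bid: $93 (not a price — pay-as-bid).
Each winning unit pays its own bid.
Revenue = 113 + 112 + 108 + 106 + 98 = $537.

Total revenue: $537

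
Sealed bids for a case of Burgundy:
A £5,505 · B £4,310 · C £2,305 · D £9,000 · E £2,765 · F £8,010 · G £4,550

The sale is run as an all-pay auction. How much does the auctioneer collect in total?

Total revenue: £36,445

All-pay auction: the highest bidder wins the item, but every bidder pays their own bid.
Bids in order: 9,000 (D) > 8,010 (F) > 5,505 (A) > 4,550 (G) > 4,310 (B) > 2,765 (E) > …
Every bidder forfeits their bid regardless of winning.
Revenue = 5,505 + 4,310 + 2,305 + 9,000 + 2,765 + 8,010 + 4,550 = £36,445.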